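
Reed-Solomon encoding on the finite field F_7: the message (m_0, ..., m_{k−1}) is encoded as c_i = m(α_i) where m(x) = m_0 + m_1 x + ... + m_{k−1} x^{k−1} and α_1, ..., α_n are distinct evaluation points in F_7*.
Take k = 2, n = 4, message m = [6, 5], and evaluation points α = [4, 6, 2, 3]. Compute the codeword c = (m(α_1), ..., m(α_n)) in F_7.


c = [5, 1, 2, 0]

Message polynomial: m(x) = 6 + 5·x (mod 7).
For each evaluation point α_i, compute m(α_i) mod 7:
  α_1 = 4: Horner steps 5 → 5, so m(4) = 5.
  α_2 = 6: Horner steps 5 → 1, so m(6) = 1.
  α_3 = 2: Horner steps 5 → 2, so m(2) = 2.
  α_4 = 3: Horner steps 5 → 0, so m(3) = 0.
Codeword c = [5, 1, 2, 0] ∈ F_7^4.


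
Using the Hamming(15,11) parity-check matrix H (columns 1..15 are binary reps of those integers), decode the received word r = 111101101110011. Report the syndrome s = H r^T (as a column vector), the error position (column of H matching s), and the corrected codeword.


s = (1, 1, 0, 0)^T, error position = 12, corrected codeword c = 111101101111011

Compute s = H r^T mod 2 one row at a time:
  s_1 = 0 + 1 + 1 + 1 + 0 + 0 + 1 + 1 = 5 ≡ 1 (mod 2).
  s_2 = 1 + 0 + 1 + 1 + 0 + 0 + 1 + 1 = 5 ≡ 1 (mod 2).
  s_3 = 1 + 1 + 1 + 1 + 1 + 1 + 1 + 1 = 8 ≡ 0 (mod 2).
  s_4 = 1 + 1 + 0 + 1 + 1 + 1 + 0 + 1 = 6 ≡ 0 (mod 2).
s = (1, 1, 0, 0)^T — this equals column 12 of H (binary 1100), so error is at position 12.
Correct: flip bit 12 of r = 111101101110011 to get c = 111101101111011.


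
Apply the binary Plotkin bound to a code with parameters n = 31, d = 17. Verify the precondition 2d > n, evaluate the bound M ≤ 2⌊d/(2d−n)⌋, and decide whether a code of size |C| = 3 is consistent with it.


Plotkin bound M ≤ 10; given |C| = 3 ≤ bound (satisfied).

Check applicability: 2d = 34, n = 31.
2d − n = 3 > 0, so Plotkin applies.
Compute d/(2d−n) = 17/3 ≈ 5.6667.
⌊d/(2d−n)⌋ = 5.
Plotkin bound: M ≤ 2·5 = 10.
Given |C| = 3, check: satisfied.
This |C| is below the Plotkin bound.


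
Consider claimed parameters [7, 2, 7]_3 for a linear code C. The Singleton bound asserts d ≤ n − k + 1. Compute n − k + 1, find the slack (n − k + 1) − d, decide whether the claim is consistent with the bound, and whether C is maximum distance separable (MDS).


Singleton RHS = n − k + 1 = 6, slack = -1, bound violated (no such code; not MDS).

Singleton bound: d ≤ n − k + 1.
Here n = 7, k = 2, so n − k + 1 = 6.
Given d = 7, check d ≤ 6: NO.
Slack = (n − k + 1) − d = -1.
The slack is negative: d = 7 exceeds n − k + 1 = 6 by 1, so the Singleton bound is violated and no linear [7, 2, 7]_3 code can exist. In particular it is not MDS (MDS requires d = n − k + 1 exactly).
Description: the claimed parameters are [7, 2, 7]_3; such a code would be impossible (violates the Singleton bound).


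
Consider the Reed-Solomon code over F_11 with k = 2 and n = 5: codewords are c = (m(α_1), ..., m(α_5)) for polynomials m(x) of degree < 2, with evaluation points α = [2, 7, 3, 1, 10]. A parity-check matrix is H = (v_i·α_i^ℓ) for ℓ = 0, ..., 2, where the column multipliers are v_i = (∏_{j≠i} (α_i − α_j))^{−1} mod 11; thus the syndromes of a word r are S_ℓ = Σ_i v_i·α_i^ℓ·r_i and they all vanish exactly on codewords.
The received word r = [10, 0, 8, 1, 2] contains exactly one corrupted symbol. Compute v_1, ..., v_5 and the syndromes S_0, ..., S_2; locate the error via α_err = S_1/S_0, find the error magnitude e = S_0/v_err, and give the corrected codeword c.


S = (6, 5, 6), error at position 5, error magnitude e = 8, c = [10, 0, 8, 1, 5].

Step 1: column multipliers v_i = (∏_{j≠i}(α_i − α_j))^{−1} mod 11.
  i = 1 (α = 2): (2−7)(2−3)(2−1)(2−10) = (−5)·(−1)·1·(−8) = −40 ≡ 4, so v_1 = 4^{−1} = 3 (mod 11).
  i = 2 (α = 7): (7−2)(7−3)(7−1)(7−10) = 5·4·6·(−3) = −360 ≡ 3, so v_2 = 3^{−1} = 4 (mod 11).
  i = 3 (α = 3): (3−2)(3−7)(3−1)(3−10) = 1·(−4)·2·(−7) = 56 ≡ 1, so v_3 = 1^{−1} = 1 (mod 11).
  i = 4 (α = 1): (1−2)(1−7)(1−3)(1−10) = (−1)·(−6)·(−2)·(−9) = 108 ≡ 9, so v_4 = 9^{−1} = 5 (mod 11).
  i = 5 (α = 10): (10−2)(10−7)(10−3)(10−1) = 8·3·7·9 = 1512 ≡ 5, so v_5 = 5^{−1} = 9 (mod 11).
  v = [3, 4, 1, 5, 9].
Step 2: syndromes of r = [10, 0, 8, 1, 2] (all sums mod 11).
  S_0 = Σ v_i r_i = 3·10 + 4·0 + 1·8 + 5·1 + 9·2 = 61 ≡ 6.
  S_1 = Σ v_i α_i r_i = 3·2·10 + 4·7·0 + 1·3·8 + 5·1·1 + 9·10·2 = 269 ≡ 5.
  α_i^2 mod 11 = [4, 5, 9, 1, 1].
  S_2 = Σ v_i α_i^2 r_i = 3·4·10 + 4·5·0 + 1·9·8 + 5·1·1 + 9·1·2 = 215 ≡ 6.
  S = (6, 5, 6) ≠ 0, so r is not a codeword (an error is present).
Step 3: locate the error. For a single error e at position i, S_ℓ = v_i·e·α_i^ℓ, so α_err = S_1/S_0.
  S_0^{−1} = 6^{−1} = 2 (mod 11), so α_err = 5·2 = 10 ≡ 10 = α_5. Error position i = 5.
  Consistency check: S_2/S_1 = 6·9 = 54 ≡ 10 = α_err ✓ (single-error assumption holds).
Step 4: error magnitude e = S_0/v_5 = S_0·∏_{j≠5}(α_5 − α_j) = 6·5 = 30 ≡ 8 (mod 11).
Step 5: correct position 5: c_5 = r_5 − e = 2 − 8 ≡ 5 (mod 11). Hence c = [10, 0, 8, 1, 5].
  Check: interpolating c through the α_i gives m(x) = 3 + 9·x (degree < 2) with m(α_i) = c_i for every i, so c is indeed a codeword.


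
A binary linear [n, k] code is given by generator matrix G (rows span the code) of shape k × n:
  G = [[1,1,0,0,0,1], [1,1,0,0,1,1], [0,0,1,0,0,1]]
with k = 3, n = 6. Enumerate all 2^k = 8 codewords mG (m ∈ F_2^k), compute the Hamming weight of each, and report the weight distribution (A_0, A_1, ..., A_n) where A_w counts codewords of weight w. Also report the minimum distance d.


Weight distribution: A_0 = 1, A_1 = 1, A_2 = 1, A_3 = 3, A_4 = 2. Minimum distance d = 1.

Enumerate all 2^3 = 8 messages m ∈ F_2^3.
For each, compute codeword c = mG in F_2^6, then tally its weight.
  m = 000 → c = 000000, weight = 0.
  m = 100 → c = 110001, weight = 3.
  m = 010 → c = 110011, weight = 4.
  m = 110 → c = 000010, weight = 1.
  m = 001 → c = 001001, weight = 2.
  m = 101 → c = 111000, weight = 3.
  m = 011 → c = 111010, weight = 4.
  m = 111 → c = 001011, weight = 3.
Tally weights:
  weight 0: 1 codewords.
  weight 1: 1 codewords.
  weight 2: 1 codewords.
  weight 3: 3 codewords.
  weight 4: 2 codewords.
Minimum distance d = smallest w > 0 with A_w > 0 = 1.
Sanity: Σ A_w = 8 = 2^3 = 8 ✓.


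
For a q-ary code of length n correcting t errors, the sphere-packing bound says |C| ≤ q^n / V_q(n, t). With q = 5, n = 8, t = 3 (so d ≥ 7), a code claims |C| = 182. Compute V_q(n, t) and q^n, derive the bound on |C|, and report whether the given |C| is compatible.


V_q(n, t) = 4065, q^n = 390625, Hamming bound = 96, |C| = 182 > bound (violated).

Step 1: Compute V_q(n, t) = Σ_{j=0}^3 C(n, j) (q−1)^j.
  j = 0: C(8,0)·(4)^0 = 1·1 = 1.
  j = 1: C(8,1)·(4)^1 = 8·4 = 32.
  j = 2: C(8,2)·(4)^2 = 28·16 = 448.
  j = 3: C(8,3)·(4)^3 = 56·64 = 3584.
  V_q(n, t) = 1 + 32 + 448 + 3584 = 4065.
Step 2: q^n = 5^8 = 390625.
Step 3: Hamming bound ⌊q^n / V_q(n,t)⌋ = ⌊390625/4065⌋ = 96.
Step 4: Compare |C| = 182 to 96: violated.
The claimed |C| lies above the Hamming bound, so no 5-ary code of length 8 with d ≥ 7 can have 182 codewords.


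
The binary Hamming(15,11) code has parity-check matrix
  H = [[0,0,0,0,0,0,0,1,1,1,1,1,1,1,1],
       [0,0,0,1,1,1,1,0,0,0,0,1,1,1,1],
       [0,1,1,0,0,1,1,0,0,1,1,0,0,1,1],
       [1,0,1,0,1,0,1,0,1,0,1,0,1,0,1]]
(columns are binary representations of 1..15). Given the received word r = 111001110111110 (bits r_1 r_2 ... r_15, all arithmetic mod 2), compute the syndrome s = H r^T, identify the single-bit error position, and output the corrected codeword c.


s = (0, 1, 1, 1)^T, error position = 7, corrected codeword c = 111001010111110

Compute s = H r^T mod 2 one row at a time:
  s_1 = 1 + 0 + 1 + 1 + 1 + 1 + 1 + 0 = 6 ≡ 0 (mod 2).
  s_2 = 0 + 0 + 1 + 1 + 1 + 1 + 1 + 0 = 5 ≡ 1 (mod 2).
  s_3 = 1 + 1 + 1 + 1 + 1 + 1 + 1 + 0 = 7 ≡ 1 (mod 2).
  s_4 = 1 + 1 + 0 + 1 + 0 + 1 + 1 + 0 = 5 ≡ 1 (mod 2).
s = (0, 1, 1, 1)^T — this equals column 7 of H (binary 0111), so error is at position 7.
Correct: flip bit 7 of r = 111001110111110 to get c = 111001010111110.


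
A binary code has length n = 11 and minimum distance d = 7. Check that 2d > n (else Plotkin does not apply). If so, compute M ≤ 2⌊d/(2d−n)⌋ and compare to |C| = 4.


Plotkin bound M ≤ 4; given |C| = 4 ≤ bound (satisfied).

Check applicability: 2d = 14, n = 11.
2d − n = 3 > 0, so Plotkin applies.
Compute d/(2d−n) = 7/3 ≈ 2.3333.
⌊d/(2d−n)⌋ = 2.
Plotkin bound: M ≤ 2·2 = 4.
Given |C| = 4, check: satisfied.
This |C| is at the Plotkin bound.


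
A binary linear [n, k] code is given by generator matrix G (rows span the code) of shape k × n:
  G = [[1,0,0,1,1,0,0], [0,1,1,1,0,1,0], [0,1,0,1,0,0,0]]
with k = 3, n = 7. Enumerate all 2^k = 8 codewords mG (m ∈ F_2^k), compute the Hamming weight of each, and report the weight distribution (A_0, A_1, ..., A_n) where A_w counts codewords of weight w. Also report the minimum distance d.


Weight distribution: A_0 = 1, A_2 = 2, A_3 = 2, A_4 = 1, A_5 = 2. Minimum distance d = 2.

Enumerate all 2^3 = 8 messages m ∈ F_2^3.
For each, compute codeword c = mG in F_2^7, then tally its weight.
  m = 000 → c = 0000000, weight = 0.
  m = 100 → c = 1001100, weight = 3.
  m = 010 → c = 0111010, weight = 4.
  m = 110 → c = 1110110, weight = 5.
  m = 001 → c = 0101000, weight = 2.
  m = 101 → c = 1100100, weight = 3.
  m = 011 → c = 0010010, weight = 2.
  m = 111 → c = 1011110, weight = 5.
Tally weights:
  weight 0: 1 codewords.
  weight 2: 2 codewords.
  weight 3: 2 codewords.
  weight 4: 1 codewords.
  weight 5: 2 codewords.
Minimum distance d = smallest w > 0 with A_w > 0 = 2.
Sanity: Σ A_w = 8 = 2^3 = 8 ✓.


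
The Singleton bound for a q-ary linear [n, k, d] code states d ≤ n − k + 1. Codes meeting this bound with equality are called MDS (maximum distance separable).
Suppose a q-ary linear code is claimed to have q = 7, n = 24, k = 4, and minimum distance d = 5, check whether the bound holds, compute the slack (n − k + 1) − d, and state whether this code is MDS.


Singleton RHS = n − k + 1 = 21, slack = 16, bound satisfied, not MDS.

Singleton bound: d ≤ n − k + 1.
Here n = 24, k = 4, so n − k + 1 = 21.
Given d = 5, check d ≤ 21: YES.
Slack = (n − k + 1) − d = 16.
The code is NOT MDS (slack = 16 > 0).
Description: the claimed parameters are [24, 4, 5]_7; such a code would be non-MDS.


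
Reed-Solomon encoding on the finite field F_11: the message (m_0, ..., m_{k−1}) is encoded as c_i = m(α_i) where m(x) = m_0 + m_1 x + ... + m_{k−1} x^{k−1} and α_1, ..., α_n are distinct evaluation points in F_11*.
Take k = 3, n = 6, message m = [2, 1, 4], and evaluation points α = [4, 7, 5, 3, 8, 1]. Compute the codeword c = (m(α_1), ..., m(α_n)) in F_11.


c = [4, 7, 8, 8, 2, 7]

Message polynomial: m(x) = 2 + 1·x + 4·x^2 (mod 11).
For each evaluation point α_i, compute m(α_i) mod 11:
  α_1 = 4: Horner steps 4 → 6 → 4, so m(4) = 4.
  α_2 = 7: Horner steps 4 → 7 → 7, so m(7) = 7.
  α_3 = 5: Horner steps 4 → 10 → 8, so m(5) = 8.
  α_4 = 3: Horner steps 4 → 2 → 8, so m(3) = 8.
  α_5 = 8: Horner steps 4 → 0 → 2, so m(8) = 2.
  α_6 = 1: Horner steps 4 → 5 → 7, so m(1) = 7.
Codeword c = [4, 7, 8, 8, 2, 7] ∈ F_11^6.


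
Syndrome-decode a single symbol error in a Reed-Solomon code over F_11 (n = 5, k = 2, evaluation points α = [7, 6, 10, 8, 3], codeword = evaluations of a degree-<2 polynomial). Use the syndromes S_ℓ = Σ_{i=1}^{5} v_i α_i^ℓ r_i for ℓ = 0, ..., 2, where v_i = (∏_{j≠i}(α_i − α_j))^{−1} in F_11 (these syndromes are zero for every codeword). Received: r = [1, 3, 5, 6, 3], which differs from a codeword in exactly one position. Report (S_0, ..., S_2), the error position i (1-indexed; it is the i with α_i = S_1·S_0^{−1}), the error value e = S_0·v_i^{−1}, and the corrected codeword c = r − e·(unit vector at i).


S = (2, 1, 6), error at position 2, error magnitude e = 7, c = [1, 7, 5, 6, 3].

Step 1: column multipliers v_i = (∏_{j≠i}(α_i − α_j))^{−1} mod 11.
  i = 1 (α = 7): (7−6)(7−10)(7−8)(7−3) = 1·(−3)·(−1)·4 = 12 ≡ 1, so v_1 = 1^{−1} = 1 (mod 11).
  i = 2 (α = 6): (6−7)(6−10)(6−8)(6−3) = (−1)·(−4)·(−2)·3 = −24 ≡ 9, so v_2 = 9^{−1} = 5 (mod 11).
  i = 3 (α = 10): (10−7)(10−6)(10−8)(10−3) = 3·4·2·7 = 168 ≡ 3, so v_3 = 3^{−1} = 4 (mod 11).
  i = 4 (α = 8): (8−7)(8−6)(8−10)(8−3) = 1·2·(−2)·5 = −20 ≡ 2, so v_4 = 2^{−1} = 6 (mod 11).
  i = 5 (α = 3): (3−7)(3−6)(3−10)(3−8) = (−4)·(−3)·(−7)·(−5) = 420 ≡ 2, so v_5 = 2^{−1} = 6 (mod 11).
  v = [1, 5, 4, 6, 6].
Step 2: syndromes of r = [1, 3, 5, 6, 3] (all sums mod 11).
  S_0 = Σ v_i r_i = 1·1 + 5·3 + 4·5 + 6·6 + 6·3 = 90 ≡ 2.
  S_1 = Σ v_i α_i r_i = 1·7·1 + 5·6·3 + 4·10·5 + 6·8·6 + 6·3·3 = 639 ≡ 1.
  α_i^2 mod 11 = [5, 3, 1, 9, 9].
  S_2 = Σ v_i α_i^2 r_i = 1·5·1 + 5·3·3 + 4·1·5 + 6·9·6 + 6·9·3 = 556 ≡ 6.
  S = (2, 1, 6) ≠ 0, so r is not a codeword (an error is present).
Step 3: locate the error. For a single error e at position i, S_ℓ = v_i·e·α_i^ℓ, so α_err = S_1/S_0.
  S_0^{−1} = 2^{−1} = 6 (mod 11), so α_err = 1·6 = 6 ≡ 6 = α_2. Error position i = 2.
  Consistency check: S_2/S_1 = 6·1 = 6 ≡ 6 = α_err ✓ (single-error assumption holds).
Step 4: error magnitude e = S_0/v_2 = S_0·∏_{j≠2}(α_2 − α_j) = 2·9 = 18 ≡ 7 (mod 11).
Step 5: correct position 2: c_2 = r_2 − e = 3 − 7 ≡ 7 (mod 11). Hence c = [1, 7, 5, 6, 3].
  Check: interpolating c through the α_i gives m(x) = 10 + 5·x (degree < 2) with m(α_i) = c_i for every i, so c is indeed a codeword.


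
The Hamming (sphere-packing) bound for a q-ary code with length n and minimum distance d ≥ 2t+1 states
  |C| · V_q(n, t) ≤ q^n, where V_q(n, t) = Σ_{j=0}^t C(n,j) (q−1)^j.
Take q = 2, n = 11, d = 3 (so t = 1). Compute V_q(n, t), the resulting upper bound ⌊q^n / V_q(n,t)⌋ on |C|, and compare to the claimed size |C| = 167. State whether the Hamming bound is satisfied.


V_q(n, t) = 12, q^n = 2048, Hamming bound = 170, |C| = 167 ≤ bound (satisfied).

Step 1: Compute V_q(n, t) = Σ_{j=0}^1 C(n, j) (q−1)^j.
  j = 0: C(11,0)·(1)^0 = 1·1 = 1.
  j = 1: C(11,1)·(1)^1 = 11·1 = 11.
  V_q(n, t) = 1 + 11 = 12.
Step 2: q^n = 2^11 = 2048.
Step 3: Hamming bound ⌊q^n / V_q(n,t)⌋ = ⌊2048/12⌋ = 170.
Step 4: Compare |C| = 167 to 170: satisfied.
The claimed |C| lies below the Hamming bound.


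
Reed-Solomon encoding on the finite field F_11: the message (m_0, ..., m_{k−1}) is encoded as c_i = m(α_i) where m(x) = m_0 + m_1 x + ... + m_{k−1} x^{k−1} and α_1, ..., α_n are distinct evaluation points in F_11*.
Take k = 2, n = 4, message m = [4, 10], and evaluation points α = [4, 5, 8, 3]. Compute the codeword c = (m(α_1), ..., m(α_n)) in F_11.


c = [0, 10, 7, 1]

Message polynomial: m(x) = 4 + 10·x (mod 11).
For each evaluation point α_i, compute m(α_i) mod 11:
  α_1 = 4: Horner steps 10 → 0, so m(4) = 0.
  α_2 = 5: Horner steps 10 → 10, so m(5) = 10.
  α_3 = 8: Horner steps 10 → 7, so m(8) = 7.
  α_4 = 3: Horner steps 10 → 1, so m(3) = 1.
Codeword c = [0, 10, 7, 1] ∈ F_11^4.


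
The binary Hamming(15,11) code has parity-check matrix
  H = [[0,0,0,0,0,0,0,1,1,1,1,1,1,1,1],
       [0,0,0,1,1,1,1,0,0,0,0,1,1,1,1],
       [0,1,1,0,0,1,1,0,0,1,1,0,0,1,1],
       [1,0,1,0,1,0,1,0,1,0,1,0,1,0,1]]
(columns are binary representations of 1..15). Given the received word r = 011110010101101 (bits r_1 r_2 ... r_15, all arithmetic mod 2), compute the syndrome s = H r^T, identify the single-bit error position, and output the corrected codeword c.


s = (1, 1, 0, 0)^T, error position = 12, corrected codeword c = 011110010100101

Compute s = H r^T mod 2 one row at a time:
  s_1 = 1 + 0 + 1 + 0 + 1 + 1 + 0 + 1 = 5 ≡ 1 (mod 2).
  s_2 = 1 + 1 + 0 + 0 + 1 + 1 + 0 + 1 = 5 ≡ 1 (mod 2).
  s_3 = 1 + 1 + 0 + 0 + 1 + 0 + 0 + 1 = 4 ≡ 0 (mod 2).
  s_4 = 0 + 1 + 1 + 0 + 0 + 0 + 1 + 1 = 4 ≡ 0 (mod 2).
s = (1, 1, 0, 0)^T — this equals column 12 of H (binary 1100), so error is at position 12.
Correct: flip bit 12 of r = 011110010101101 to get c = 011110010100101.


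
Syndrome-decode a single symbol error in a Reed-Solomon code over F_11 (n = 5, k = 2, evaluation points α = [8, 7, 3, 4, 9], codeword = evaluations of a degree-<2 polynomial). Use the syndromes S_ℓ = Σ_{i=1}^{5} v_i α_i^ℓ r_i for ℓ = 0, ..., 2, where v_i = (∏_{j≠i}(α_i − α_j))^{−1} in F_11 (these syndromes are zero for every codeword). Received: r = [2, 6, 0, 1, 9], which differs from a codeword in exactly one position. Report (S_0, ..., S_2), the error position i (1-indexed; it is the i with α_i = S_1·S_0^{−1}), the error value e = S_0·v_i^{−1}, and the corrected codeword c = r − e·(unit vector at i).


S = (10, 7, 6), error at position 4, error magnitude e = 5, c = [2, 6, 0, 7, 9].

Step 1: column multipliers v_i = (∏_{j≠i}(α_i − α_j))^{−1} mod 11.
  i = 1 (α = 8): (8−7)(8−3)(8−4)(8−9) = 1·5·4·(−1) = −20 ≡ 2, so v_1 = 2^{−1} = 6 (mod 11).
  i = 2 (α = 7): (7−8)(7−3)(7−4)(7−9) = (−1)·4·3·(−2) = 24 ≡ 2, so v_2 = 2^{−1} = 6 (mod 11).
  i = 3 (α = 3): (3−8)(3−7)(3−4)(3−9) = (−5)·(−4)·(−1)·(−6) = 120 ≡ 10, so v_3 = 10^{−1} = 10 (mod 11).
  i = 4 (α = 4): (4−8)(4−7)(4−3)(4−9) = (−4)·(−3)·1·(−5) = −60 ≡ 6, so v_4 = 6^{−1} = 2 (mod 11).
  i = 5 (α = 9): (9−8)(9−7)(9−3)(9−4) = 1·2·6·5 = 60 ≡ 5, so v_5 = 5^{−1} = 9 (mod 11).
  v = [6, 6, 10, 2, 9].
Step 2: syndromes of r = [2, 6, 0, 1, 9] (all sums mod 11).
  S_0 = Σ v_i r_i = 6·2 + 6·6 + 10·0 + 2·1 + 9·9 = 131 ≡ 10.
  S_1 = Σ v_i α_i r_i = 6·8·2 + 6·7·6 + 10·3·0 + 2·4·1 + 9·9·9 = 1085 ≡ 7.
  α_i^2 mod 11 = [9, 5, 9, 5, 4].
  S_2 = Σ v_i α_i^2 r_i = 6·9·2 + 6·5·6 + 10·9·0 + 2·5·1 + 9·4·9 = 622 ≡ 6.
  S = (10, 7, 6) ≠ 0, so r is not a codeword (an error is present).
Step 3: locate the error. For a single error e at position i, S_ℓ = v_i·e·α_i^ℓ, so α_err = S_1/S_0.
  S_0^{−1} = 10^{−1} = 10 (mod 11), so α_err = 7·10 = 70 ≡ 4 = α_4. Error position i = 4.
  Consistency check: S_2/S_1 = 6·8 = 48 ≡ 4 = α_err ✓ (single-error assumption holds).
Step 4: error magnitude e = S_0/v_4 = S_0·∏_{j≠4}(α_4 − α_j) = 10·6 = 60 ≡ 5 (mod 11).
Step 5: correct position 4: c_4 = r_4 − e = 1 − 5 ≡ 7 (mod 11). Hence c = [2, 6, 0, 7, 9].
  Check: interpolating c through the α_i gives m(x) = 1 + 7·x (degree < 2) with m(α_i) = c_i for every i, so c is indeed a codeword.


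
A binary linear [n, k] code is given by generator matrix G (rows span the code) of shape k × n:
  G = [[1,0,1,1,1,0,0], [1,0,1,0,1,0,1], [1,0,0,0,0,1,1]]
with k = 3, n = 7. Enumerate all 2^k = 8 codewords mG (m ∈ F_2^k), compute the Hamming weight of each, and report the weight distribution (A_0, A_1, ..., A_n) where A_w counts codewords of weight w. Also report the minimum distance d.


Weight distribution: A_0 = 1, A_2 = 1, A_3 = 3, A_4 = 2, A_5 = 1. Minimum distance d = 2.

Enumerate all 2^3 = 8 messages m ∈ F_2^3.
For each, compute codeword c = mG in F_2^7, then tally its weight.
  m = 000 → c = 0000000, weight = 0.
  m = 100 → c = 1011100, weight = 4.
  m = 010 → c = 1010101, weight = 4.
  m = 110 → c = 0001001, weight = 2.
  m = 001 → c = 1000011, weight = 3.
  m = 101 → c = 0011111, weight = 5.
  m = 011 → c = 0010110, weight = 3.
  m = 111 → c = 1001010, weight = 3.
Tally weights:
  weight 0: 1 codewords.
  weight 2: 1 codewords.
  weight 3: 3 codewords.
  weight 4: 2 codewords.
  weight 5: 1 codewords.
Minimum distance d = smallest w > 0 with A_w > 0 = 2.
Sanity: Σ A_w = 8 = 2^3 = 8 ✓.


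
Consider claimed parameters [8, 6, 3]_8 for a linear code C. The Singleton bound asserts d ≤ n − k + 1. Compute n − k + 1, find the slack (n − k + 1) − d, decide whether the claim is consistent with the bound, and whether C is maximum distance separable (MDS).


Singleton RHS = n − k + 1 = 3, slack = 0, bound satisfied, MDS.

Singleton bound: d ≤ n − k + 1.
Here n = 8, k = 6, so n − k + 1 = 3.
Given d = 3, check d ≤ 3: YES.
Slack = (n − k + 1) − d = 0.
The code is MDS (slack = 0).
Description: the claimed parameters are [8, 6, 3]_8; such a code would be MDS (meets Singleton bound).


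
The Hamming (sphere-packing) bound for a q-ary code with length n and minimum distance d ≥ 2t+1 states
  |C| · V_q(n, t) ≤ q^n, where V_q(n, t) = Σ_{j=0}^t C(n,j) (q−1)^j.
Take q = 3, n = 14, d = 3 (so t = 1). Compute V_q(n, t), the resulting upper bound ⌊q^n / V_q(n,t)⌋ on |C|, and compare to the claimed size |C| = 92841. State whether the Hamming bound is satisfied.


V_q(n, t) = 29, q^n = 4782969, Hamming bound = 164929, |C| = 92841 ≤ bound (satisfied).

Step 1: Compute V_q(n, t) = Σ_{j=0}^1 C(n, j) (q−1)^j.
  j = 0: C(14,0)·(2)^0 = 1·1 = 1.
  j = 1: C(14,1)·(2)^1 = 14·2 = 28.
  V_q(n, t) = 1 + 28 = 29.
Step 2: q^n = 3^14 = 4782969.
Step 3: Hamming bound ⌊q^n / V_q(n,t)⌋ = ⌊4782969/29⌋ = 164929.
Step 4: Compare |C| = 92841 to 164929: satisfied.
The claimed |C| lies below the Hamming bound.


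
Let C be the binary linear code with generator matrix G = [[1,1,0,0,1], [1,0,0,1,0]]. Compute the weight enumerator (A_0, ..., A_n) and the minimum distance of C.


Weight distribution: A_0 = 1, A_2 = 1, A_3 = 2. Minimum distance d = 2.

Enumerate all 2^2 = 4 messages m ∈ F_2^2.
For each, compute codeword c = mG in F_2^5, then tally its weight.
  m = 00 → c = 00000, weight = 0.
  m = 10 → c = 11001, weight = 3.
  m = 01 → c = 10010, weight = 2.
  m = 11 → c = 01011, weight = 3.
Tally weights:
  weight 0: 1 codewords.
  weight 2: 1 codewords.
  weight 3: 2 codewords.
Minimum distance d = smallest w > 0 with A_w > 0 = 2.
Sanity: Σ A_w = 4 = 2^2 = 4 ✓.


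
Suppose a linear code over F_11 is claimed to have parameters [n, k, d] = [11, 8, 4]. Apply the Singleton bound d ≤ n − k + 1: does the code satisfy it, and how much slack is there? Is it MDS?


Singleton RHS = n − k + 1 = 4, slack = 0, bound satisfied, MDS.

Singleton bound: d ≤ n − k + 1.
Here n = 11, k = 8, so n − k + 1 = 4.
Given d = 4, check d ≤ 4: YES.
Slack = (n − k + 1) − d = 0.
The code is MDS (slack = 0).
Description: the claimed parameters are [11, 8, 4]_11; such a code would be MDS (meets Singleton bound).


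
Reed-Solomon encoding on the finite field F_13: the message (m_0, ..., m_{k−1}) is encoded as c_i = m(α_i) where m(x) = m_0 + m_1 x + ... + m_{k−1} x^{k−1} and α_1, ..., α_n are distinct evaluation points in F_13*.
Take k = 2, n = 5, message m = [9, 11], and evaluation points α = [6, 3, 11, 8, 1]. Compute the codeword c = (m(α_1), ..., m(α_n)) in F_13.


c = [10, 3, 0, 6, 7]

Message polynomial: m(x) = 9 + 11·x (mod 13).
For each evaluation point α_i, compute m(α_i) mod 13:
  α_1 = 6: Horner steps 11 → 10, so m(6) = 10.
  α_2 = 3: Horner steps 11 → 3, so m(3) = 3.
  α_3 = 11: Horner steps 11 → 0, so m(11) = 0.
  α_4 = 8: Horner steps 11 → 6, so m(8) = 6.
  α_5 = 1: Horner steps 11 → 7, so m(1) = 7.
Codeword c = [10, 3, 0, 6, 7] ∈ F_13^5.


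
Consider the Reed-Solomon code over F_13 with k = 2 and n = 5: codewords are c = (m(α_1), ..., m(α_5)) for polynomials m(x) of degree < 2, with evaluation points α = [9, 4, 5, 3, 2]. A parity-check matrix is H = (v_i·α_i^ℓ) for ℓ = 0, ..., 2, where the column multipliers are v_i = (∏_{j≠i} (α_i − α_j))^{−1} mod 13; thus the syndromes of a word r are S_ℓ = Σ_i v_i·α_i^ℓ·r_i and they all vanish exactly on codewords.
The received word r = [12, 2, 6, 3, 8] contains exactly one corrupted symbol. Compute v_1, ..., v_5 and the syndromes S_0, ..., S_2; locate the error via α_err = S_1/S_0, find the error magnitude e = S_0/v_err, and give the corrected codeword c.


S = (3, 12, 9), error at position 2, error magnitude e = 4, c = [12, 11, 6, 3, 8].

Step 1: column multipliers v_i = (∏_{j≠i}(α_i − α_j))^{−1} mod 13.
  i = 1 (α = 9): (9−4)(9−5)(9−3)(9−2) = 5·4·6·7 = 840 ≡ 8, so v_1 = 8^{−1} = 5 (mod 13).
  i = 2 (α = 4): (4−9)(4−5)(4−3)(4−2) = (−5)·(−1)·1·2 = 10 ≡ 10, so v_2 = 10^{−1} = 4 (mod 13).
  i = 3 (α = 5): (5−9)(5−4)(5−3)(5−2) = (−4)·1·2·3 = −24 ≡ 2, so v_3 = 2^{−1} = 7 (mod 13).
  i = 4 (α = 3): (3−9)(3−4)(3−5)(3−2) = (−6)·(−1)·(−2)·1 = −12 ≡ 1, so v_4 = 1^{−1} = 1 (mod 13).
  i = 5 (α = 2): (2−9)(2−4)(2−5)(2−3) = (−7)·(−2)·(−3)·(−1) = 42 ≡ 3, so v_5 = 3^{−1} = 9 (mod 13).
  v = [5, 4, 7, 1, 9].
Step 2: syndromes of r = [12, 2, 6, 3, 8] (all sums mod 13).
  S_0 = Σ v_i r_i = 5·12 + 4·2 + 7·6 + 1·3 + 9·8 = 185 ≡ 3.
  S_1 = Σ v_i α_i r_i = 5·9·12 + 4·4·2 + 7·5·6 + 1·3·3 + 9·2·8 = 935 ≡ 12.
  α_i^2 mod 13 = [3, 3, 12, 9, 4].
  S_2 = Σ v_i α_i^2 r_i = 5·3·12 + 4·3·2 + 7·12·6 + 1·9·3 + 9·4·8 = 1023 ≡ 9.
  S = (3, 12, 9) ≠ 0, so r is not a codeword (an error is present).
Step 3: locate the error. For a single error e at position i, S_ℓ = v_i·e·α_i^ℓ, so α_err = S_1/S_0.
  S_0^{−1} = 3^{−1} = 9 (mod 13), so α_err = 12·9 = 108 ≡ 4 = α_2. Error position i = 2.
  Consistency check: S_2/S_1 = 9·12 = 108 ≡ 4 = α_err ✓ (single-error assumption holds).
Step 4: error magnitude e = S_0/v_2 = S_0·∏_{j≠2}(α_2 − α_j) = 3·10 = 30 ≡ 4 (mod 13).
Step 5: correct position 2: c_2 = r_2 − e = 2 − 4 ≡ 11 (mod 13). Hence c = [12, 11, 6, 3, 8].
  Check: interpolating c through the α_i gives m(x) = 5 + 8·x (degree < 2) with m(α_i) = c_i for every i, so c is indeed a codeword.


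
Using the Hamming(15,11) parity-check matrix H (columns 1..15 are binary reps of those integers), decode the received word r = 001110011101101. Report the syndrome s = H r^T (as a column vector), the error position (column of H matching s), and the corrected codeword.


s = (0, 1, 1, 1)^T, error position = 7, corrected codeword c = 001110111101101

Compute s = H r^T mod 2 one row at a time:
  s_1 = 1 + 1 + 1 + 0 + 1 + 1 + 0 + 1 = 6 ≡ 0 (mod 2).
  s_2 = 1 + 1 + 0 + 0 + 1 + 1 + 0 + 1 = 5 ≡ 1 (mod 2).
  s_3 = 0 + 1 + 0 + 0 + 1 + 0 + 0 + 1 = 3 ≡ 1 (mod 2).
  s_4 = 0 + 1 + 1 + 0 + 1 + 0 + 1 + 1 = 5 ≡ 1 (mod 2).
s = (0, 1, 1, 1)^T — this equals column 7 of H (binary 0111), so error is at position 7.
Correct: flip bit 7 of r = 001110011101101 to get c = 001110111101101.


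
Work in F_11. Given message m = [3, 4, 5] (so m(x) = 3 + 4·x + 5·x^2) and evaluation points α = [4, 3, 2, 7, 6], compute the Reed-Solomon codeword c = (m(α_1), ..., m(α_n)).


c = [0, 5, 9, 1, 9]

Message polynomial: m(x) = 3 + 4·x + 5·x^2 (mod 11).
For each evaluation point α_i, compute m(α_i) mod 11:
  α_1 = 4: Horner steps 5 → 2 → 0, so m(4) = 0.
  α_2 = 3: Horner steps 5 → 8 → 5, so m(3) = 5.
  α_3 = 2: Horner steps 5 → 3 → 9, so m(2) = 9.
  α_4 = 7: Horner steps 5 → 6 → 1, so m(7) = 1.
  α_5 = 6: Horner steps 5 → 1 → 9, so m(6) = 9.
Codeword c = [0, 5, 9, 1, 9] ∈ F_11^5.


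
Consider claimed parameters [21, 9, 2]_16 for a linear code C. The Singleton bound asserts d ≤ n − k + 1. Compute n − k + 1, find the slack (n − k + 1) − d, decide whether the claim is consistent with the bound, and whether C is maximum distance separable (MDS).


Singleton RHS = n − k + 1 = 13, slack = 11, bound satisfied, not MDS.

Singleton bound: d ≤ n − k + 1.
Here n = 21, k = 9, so n − k + 1 = 13.
Given d = 2, check d ≤ 13: YES.
Slack = (n − k + 1) − d = 11.
The code is NOT MDS (slack = 11 > 0).
Description: the claimed parameters are [21, 9, 2]_16; such a code would be non-MDS.


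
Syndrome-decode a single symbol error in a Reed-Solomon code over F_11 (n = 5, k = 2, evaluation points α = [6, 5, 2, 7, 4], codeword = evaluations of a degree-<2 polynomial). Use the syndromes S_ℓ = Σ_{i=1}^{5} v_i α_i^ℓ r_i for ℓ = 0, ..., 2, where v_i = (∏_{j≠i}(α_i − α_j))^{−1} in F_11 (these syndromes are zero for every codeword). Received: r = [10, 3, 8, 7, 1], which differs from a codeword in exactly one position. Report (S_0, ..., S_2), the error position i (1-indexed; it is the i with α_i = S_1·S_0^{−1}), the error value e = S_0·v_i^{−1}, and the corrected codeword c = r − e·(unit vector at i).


S = (9, 10, 5), error at position 1, error magnitude e = 5, c = [5, 3, 8, 7, 1].

Step 1: column multipliers v_i = (∏_{j≠i}(α_i − α_j))^{−1} mod 11.
  i = 1 (α = 6): (6−5)(6−2)(6−7)(6−4) = 1·4·(−1)·2 = −8 ≡ 3, so v_1 = 3^{−1} = 4 (mod 11).
  i = 2 (α = 5): (5−6)(5−2)(5−7)(5−4) = (−1)·3·(−2)·1 = 6 ≡ 6, so v_2 = 6^{−1} = 2 (mod 11).
  i = 3 (α = 2): (2−6)(2−5)(2−7)(2−4) = (−4)·(−3)·(−5)·(−2) = 120 ≡ 10, so v_3 = 10^{−1} = 10 (mod 11).
  i = 4 (α = 7): (7−6)(7−5)(7−2)(7−4) = 1·2·5·3 = 30 ≡ 8, so v_4 = 8^{−1} = 7 (mod 11).
  i = 5 (α = 4): (4−6)(4−5)(4−2)(4−7) = (−2)·(−1)·2·(−3) = −12 ≡ 10, so v_5 = 10^{−1} = 10 (mod 11).
  v = [4, 2, 10, 7, 10].
Step 2: syndromes of r = [10, 3, 8, 7, 1] (all sums mod 11).
  S_0 = Σ v_i r_i = 4·10 + 2·3 + 10·8 + 7·7 + 10·1 = 185 ≡ 9.
  S_1 = Σ v_i α_i r_i = 4·6·10 + 2·5·3 + 10·2·8 + 7·7·7 + 10·4·1 = 813 ≡ 10.
  α_i^2 mod 11 = [3, 3, 4, 5, 5].
  S_2 = Σ v_i α_i^2 r_i = 4·3·10 + 2·3·3 + 10·4·8 + 7·5·7 + 10·5·1 = 753 ≡ 5.
  S = (9, 10, 5) ≠ 0, so r is not a codeword (an error is present).
Step 3: locate the error. For a single error e at position i, S_ℓ = v_i·e·α_i^ℓ, so α_err = S_1/S_0.
  S_0^{−1} = 9^{−1} = 5 (mod 11), so α_err = 10·5 = 50 ≡ 6 = α_1. Error position i = 1.
  Consistency check: S_2/S_1 = 5·10 = 50 ≡ 6 = α_err ✓ (single-error assumption holds).
Step 4: error magnitude e = S_0/v_1 = S_0·∏_{j≠1}(α_1 − α_j) = 9·3 = 27 ≡ 5 (mod 11).
Step 5: correct position 1: c_1 = r_1 − e = 10 − 5 ≡ 5 (mod 11). Hence c = [5, 3, 8, 7, 1].
  Check: interpolating c through the α_i gives m(x) = 4 + 2·x (degree < 2) with m(α_i) = c_i for every i, so c is indeed a codeword.


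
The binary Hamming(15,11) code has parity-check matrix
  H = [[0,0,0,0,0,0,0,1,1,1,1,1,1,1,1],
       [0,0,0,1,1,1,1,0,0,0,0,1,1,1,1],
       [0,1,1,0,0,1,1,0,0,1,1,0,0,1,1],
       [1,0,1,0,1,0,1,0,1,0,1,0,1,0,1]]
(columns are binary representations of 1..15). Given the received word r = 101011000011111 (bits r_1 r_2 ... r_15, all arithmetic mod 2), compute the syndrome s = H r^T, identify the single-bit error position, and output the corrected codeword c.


s = (1, 0, 1, 0)^T, error position = 10, corrected codeword c = 101011000111111

Compute s = H r^T mod 2 one row at a time:
  s_1 = 0 + 0 + 0 + 1 + 1 + 1 + 1 + 1 = 5 ≡ 1 (mod 2).
  s_2 = 0 + 1 + 1 + 0 + 1 + 1 + 1 + 1 = 6 ≡ 0 (mod 2).
  s_3 = 0 + 1 + 1 + 0 + 0 + 1 + 1 + 1 = 5 ≡ 1 (mod 2).
  s_4 = 1 + 1 + 1 + 0 + 0 + 1 + 1 + 1 = 6 ≡ 0 (mod 2).
s = (1, 0, 1, 0)^T — this equals column 10 of H (binary 1010), so error is at position 10.
Correct: flip bit 10 of r = 101011000011111 to get c = 101011000111111.


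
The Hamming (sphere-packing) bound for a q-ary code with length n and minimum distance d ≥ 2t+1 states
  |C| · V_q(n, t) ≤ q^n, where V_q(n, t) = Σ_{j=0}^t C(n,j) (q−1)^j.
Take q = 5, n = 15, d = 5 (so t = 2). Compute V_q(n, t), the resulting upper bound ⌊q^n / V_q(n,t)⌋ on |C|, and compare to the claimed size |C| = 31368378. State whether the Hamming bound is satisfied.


V_q(n, t) = 1741, q^n = 30517578125, Hamming bound = 17528764, |C| = 31368378 > bound (violated).

Step 1: Compute V_q(n, t) = Σ_{j=0}^2 C(n, j) (q−1)^j.
  j = 0: C(15,0)·(4)^0 = 1·1 = 1.
  j = 1: C(15,1)·(4)^1 = 15·4 = 60.
  j = 2: C(15,2)·(4)^2 = 105·16 = 1680.
  V_q(n, t) = 1 + 60 + 1680 = 1741.
Step 2: q^n = 5^15 = 30517578125.
Step 3: Hamming bound ⌊q^n / V_q(n,t)⌋ = ⌊30517578125/1741⌋ = 17528764.
Step 4: Compare |C| = 31368378 to 17528764: violated.
The claimed |C| lies above the Hamming bound, so no 5-ary code of length 15 with d ≥ 5 can have 31368378 codewords.


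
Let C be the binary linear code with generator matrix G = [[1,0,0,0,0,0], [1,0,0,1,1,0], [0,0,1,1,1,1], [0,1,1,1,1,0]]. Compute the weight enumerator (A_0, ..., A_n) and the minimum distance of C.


Weight distribution: A_0 = 1, A_1 = 1, A_2 = 4, A_3 = 4, A_4 = 3, A_5 = 3. Minimum distance d = 1.

Enumerate all 2^4 = 16 messages m ∈ F_2^4.
For each, compute codeword c = mG in F_2^6, then tally its weight.
  m = 0000 → c = 000000, weight = 0.
  m = 1000 → c = 100000, weight = 1.
  m = 0100 → c = 100110, weight = 3.
  m = 1100 → c = 000110, weight = 2.
  m = 0010 → c = 001111, weight = 4.
  m = 1010 → c = 101111, weight = 5.
  m = 0110 → c = 101001, weight = 3.
  m = 1110 → c = 001001, weight = 2.
  m = 0001 → c = 011110, weight = 4.
  m = 1001 → c = 111110, weight = 5.
  m = 0101 → c = 111000, weight = 3.
  m = 1101 → c = 011000, weight = 2.
  m = 0011 → c = 010001, weight = 2.
  m = 1011 → c = 110001, weight = 3.
  m = 0111 → c = 110111, weight = 5.
  m = 1111 → c = 010111, weight = 4.
Tally weights:
  weight 0: 1 codewords.
  weight 1: 1 codewords.
  weight 2: 4 codewords.
  weight 3: 4 codewords.
  weight 4: 3 codewords.
  weight 5: 3 codewords.
Minimum distance d = smallest w > 0 with A_w > 0 = 1.
Sanity: Σ A_w = 16 = 2^4 = 16 ✓.


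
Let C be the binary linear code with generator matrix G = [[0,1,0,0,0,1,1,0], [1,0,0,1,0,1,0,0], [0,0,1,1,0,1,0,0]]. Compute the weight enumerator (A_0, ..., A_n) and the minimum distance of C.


Weight distribution: A_0 = 1, A_2 = 1, A_3 = 3, A_4 = 2, A_5 = 1. Minimum distance d = 2.

Enumerate all 2^3 = 8 messages m ∈ F_2^3.
For each, compute codeword c = mG in F_2^8, then tally its weight.
  m = 000 → c = 00000000, weight = 0.
  m = 100 → c = 01000110, weight = 3.
  m = 010 → c = 10010100, weight = 3.
  m = 110 → c = 11010010, weight = 4.
  m = 001 → c = 00110100, weight = 3.
  m = 101 → c = 01110010, weight = 4.
  m = 011 → c = 10100000, weight = 2.
  m = 111 → c = 11100110, weight = 5.
Tally weights:
  weight 0: 1 codewords.
  weight 2: 1 codewords.
  weight 3: 3 codewords.
  weight 4: 2 codewords.
  weight 5: 1 codewords.
Minimum distance d = smallest w > 0 with A_w > 0 = 2.
Sanity: Σ A_w = 8 = 2^3 = 8 ✓.


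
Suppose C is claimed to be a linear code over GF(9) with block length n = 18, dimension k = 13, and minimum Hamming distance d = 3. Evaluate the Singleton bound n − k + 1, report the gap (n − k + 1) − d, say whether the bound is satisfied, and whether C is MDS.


Singleton RHS = n − k + 1 = 6, slack = 3, bound satisfied, not MDS.

Singleton bound: d ≤ n − k + 1.
Here n = 18, k = 13, so n − k + 1 = 6.
Given d = 3, check d ≤ 6: YES.
Slack = (n − k + 1) − d = 3.
The code is NOT MDS (slack = 3 > 0).
Description: the claimed parameters are [18, 13, 3]_9; such a code would be non-MDS.


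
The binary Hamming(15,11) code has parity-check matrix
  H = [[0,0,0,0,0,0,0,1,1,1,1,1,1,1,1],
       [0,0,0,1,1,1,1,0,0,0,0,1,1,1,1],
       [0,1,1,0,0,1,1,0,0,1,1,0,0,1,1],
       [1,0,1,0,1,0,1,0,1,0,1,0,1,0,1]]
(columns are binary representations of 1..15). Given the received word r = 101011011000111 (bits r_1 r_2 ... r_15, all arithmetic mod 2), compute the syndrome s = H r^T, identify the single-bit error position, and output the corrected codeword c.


s = (1, 1, 0, 0)^T, error position = 12, corrected codeword c = 101011011001111

Compute s = H r^T mod 2 one row at a time:
  s_1 = 1 + 1 + 0 + 0 + 0 + 1 + 1 + 1 = 5 ≡ 1 (mod 2).
  s_2 = 0 + 1 + 1 + 0 + 0 + 1 + 1 + 1 = 5 ≡ 1 (mod 2).
  s_3 = 0 + 1 + 1 + 0 + 0 + 0 + 1 + 1 = 4 ≡ 0 (mod 2).
  s_4 = 1 + 1 + 1 + 0 + 1 + 0 + 1 + 1 = 6 ≡ 0 (mod 2).
s = (1, 1, 0, 0)^T — this equals column 12 of H (binary 1100), so error is at position 12.
Correct: flip bit 12 of r = 101011011000111 to get c = 101011011001111.


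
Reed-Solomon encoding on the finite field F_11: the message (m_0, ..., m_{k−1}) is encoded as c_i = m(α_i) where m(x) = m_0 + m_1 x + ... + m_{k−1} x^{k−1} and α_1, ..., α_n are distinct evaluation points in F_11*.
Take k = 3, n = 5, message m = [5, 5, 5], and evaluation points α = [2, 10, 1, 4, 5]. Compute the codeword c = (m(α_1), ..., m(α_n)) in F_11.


c = [2, 5, 4, 6, 1]

Message polynomial: m(x) = 5 + 5·x + 5·x^2 (mod 11).
For each evaluation point α_i, compute m(α_i) mod 11:
  α_1 = 2: Horner steps 5 → 4 → 2, so m(2) = 2.
  α_2 = 10: Horner steps 5 → 0 → 5, so m(10) = 5.
  α_3 = 1: Horner steps 5 → 10 → 4, so m(1) = 4.
  α_4 = 4: Horner steps 5 → 3 → 6, so m(4) = 6.
  α_5 = 5: Horner steps 5 → 8 → 1, so m(5) = 1.
Codeword c = [2, 5, 4, 6, 1] ∈ F_11^5.


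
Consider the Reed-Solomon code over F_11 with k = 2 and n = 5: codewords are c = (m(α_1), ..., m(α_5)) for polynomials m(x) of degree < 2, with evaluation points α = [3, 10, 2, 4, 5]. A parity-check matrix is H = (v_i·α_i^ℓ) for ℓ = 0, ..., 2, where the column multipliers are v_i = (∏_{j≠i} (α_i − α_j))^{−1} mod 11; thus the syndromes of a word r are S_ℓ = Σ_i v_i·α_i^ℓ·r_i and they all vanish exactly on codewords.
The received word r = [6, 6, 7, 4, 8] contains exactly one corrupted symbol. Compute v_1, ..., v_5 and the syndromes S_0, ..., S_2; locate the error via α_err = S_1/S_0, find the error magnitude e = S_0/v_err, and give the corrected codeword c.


S = (9, 5, 4), error at position 1, error magnitude e = 6, c = [0, 6, 7, 4, 8].

Step 1: column multipliers v_i = (∏_{j≠i}(α_i − α_j))^{−1} mod 11.
  i = 1 (α = 3): (3−10)(3−2)(3−4)(3−5) = (−7)·1·(−1)·(−2) = −14 ≡ 8, so v_1 = 8^{−1} = 7 (mod 11).
  i = 2 (α = 10): (10−3)(10−2)(10−4)(10−5) = 7·8·6·5 = 1680 ≡ 8, so v_2 = 8^{−1} = 7 (mod 11).
  i = 3 (α = 2): (2−3)(2−10)(2−4)(2−5) = (−1)·(−8)·(−2)·(−3) = 48 ≡ 4, so v_3 = 4^{−1} = 3 (mod 11).
  i = 4 (α = 4): (4−3)(4−10)(4−2)(4−5) = 1·(−6)·2·(−1) = 12 ≡ 1, so v_4 = 1^{−1} = 1 (mod 11).
  i = 5 (α = 5): (5−3)(5−10)(5−2)(5−4) = 2·(−5)·3·1 = −30 ≡ 3, so v_5 = 3^{−1} = 4 (mod 11).
  v = [7, 7, 3, 1, 4].
Step 2: syndromes of r = [6, 6, 7, 4, 8] (all sums mod 11).
  S_0 = Σ v_i r_i = 7·6 + 7·6 + 3·7 + 1·4 + 4·8 = 141 ≡ 9.
  S_1 = Σ v_i α_i r_i = 7·3·6 + 7·10·6 + 3·2·7 + 1·4·4 + 4·5·8 = 764 ≡ 5.
  α_i^2 mod 11 = [9, 1, 4, 5, 3].
  S_2 = Σ v_i α_i^2 r_i = 7·9·6 + 7·1·6 + 3·4·7 + 1·5·4 + 4·3·8 = 620 ≡ 4.
  S = (9, 5, 4) ≠ 0, so r is not a codeword (an error is present).
Step 3: locate the error. For a single error e at position i, S_ℓ = v_i·e·α_i^ℓ, so α_err = S_1/S_0.
  S_0^{−1} = 9^{−1} = 5 (mod 11), so α_err = 5·5 = 25 ≡ 3 = α_1. Error position i = 1.
  Consistency check: S_2/S_1 = 4·9 = 36 ≡ 3 = α_err ✓ (single-error assumption holds).
Step 4: error magnitude e = S_0/v_1 = S_0·∏_{j≠1}(α_1 − α_j) = 9·8 = 72 ≡ 6 (mod 11).
Step 5: correct position 1: c_1 = r_1 − e = 6 − 6 ≡ 0 (mod 11). Hence c = [0, 6, 7, 4, 8].
  Check: interpolating c through the α_i gives m(x) = 10 + 4·x (degree < 2) with m(α_i) = c_i for every i, so c is indeed a codeword.


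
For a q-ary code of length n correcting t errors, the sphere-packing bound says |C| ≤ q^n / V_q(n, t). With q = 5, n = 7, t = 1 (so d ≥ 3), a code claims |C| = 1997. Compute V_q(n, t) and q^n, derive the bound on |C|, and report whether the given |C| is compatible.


V_q(n, t) = 29, q^n = 78125, Hamming bound = 2693, |C| = 1997 ≤ bound (satisfied).

Step 1: Compute V_q(n, t) = Σ_{j=0}^1 C(n, j) (q−1)^j.
  j = 0: C(7,0)·(4)^0 = 1·1 = 1.
  j = 1: C(7,1)·(4)^1 = 7·4 = 28.
  V_q(n, t) = 1 + 28 = 29.
Step 2: q^n = 5^7 = 78125.
Step 3: Hamming bound ⌊q^n / V_q(n,t)⌋ = ⌊78125/29⌋ = 2693.
Step 4: Compare |C| = 1997 to 2693: satisfied.
The claimed |C| lies below the Hamming bound.


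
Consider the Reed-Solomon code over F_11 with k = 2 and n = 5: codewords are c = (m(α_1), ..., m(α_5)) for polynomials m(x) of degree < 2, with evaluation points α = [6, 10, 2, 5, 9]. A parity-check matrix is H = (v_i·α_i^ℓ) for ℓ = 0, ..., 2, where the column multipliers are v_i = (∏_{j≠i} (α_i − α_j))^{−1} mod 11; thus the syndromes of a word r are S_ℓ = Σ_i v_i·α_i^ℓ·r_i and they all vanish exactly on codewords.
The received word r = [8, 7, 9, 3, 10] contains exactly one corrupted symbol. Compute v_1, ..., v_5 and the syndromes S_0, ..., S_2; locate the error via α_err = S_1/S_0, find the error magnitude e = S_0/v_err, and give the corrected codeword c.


S = (6, 8, 7), error at position 4, error magnitude e = 3, c = [8, 7, 9, 0, 10].

Step 1: column multipliers v_i = (∏_{j≠i}(α_i − α_j))^{−1} mod 11.
  i = 1 (α = 6): (6−10)(6−2)(6−5)(6−9) = (−4)·4·1·(−3) = 48 ≡ 4, so v_1 = 4^{−1} = 3 (mod 11).
  i = 2 (α = 10): (10−6)(10−2)(10−5)(10−9) = 4·8·5·1 = 160 ≡ 6, so v_2 = 6^{−1} = 2 (mod 11).
  i = 3 (α = 2): (2−6)(2−10)(2−5)(2−9) = (−4)·(−8)·(−3)·(−7) = 672 ≡ 1, so v_3 = 1^{−1} = 1 (mod 11).
  i = 4 (α = 5): (5−6)(5−10)(5−2)(5−9) = (−1)·(−5)·3·(−4) = −60 ≡ 6, so v_4 = 6^{−1} = 2 (mod 11).
  i = 5 (α = 9): (9−6)(9−10)(9−2)(9−5) = 3·(−1)·7·4 = −84 ≡ 4, so v_5 = 4^{−1} = 3 (mod 11).
  v = [3, 2, 1, 2, 3].
Step 2: syndromes of r = [8, 7, 9, 3, 10] (all sums mod 11).
  S_0 = Σ v_i r_i = 3·8 + 2·7 + 1·9 + 2·3 + 3·10 = 83 ≡ 6.
  S_1 = Σ v_i α_i r_i = 3·6·8 + 2·10·7 + 1·2·9 + 2·5·3 + 3·9·10 = 602 ≡ 8.
  α_i^2 mod 11 = [3, 1, 4, 3, 4].
  S_2 = Σ v_i α_i^2 r_i = 3·3·8 + 2·1·7 + 1·4·9 + 2·3·3 + 3·4·10 = 260 ≡ 7.
  S = (6, 8, 7) ≠ 0, so r is not a codeword (an error is present).
Step 3: locate the error. For a single error e at position i, S_ℓ = v_i·e·α_i^ℓ, so α_err = S_1/S_0.
  S_0^{−1} = 6^{−1} = 2 (mod 11), so α_err = 8·2 = 16 ≡ 5 = α_4. Error position i = 4.
  Consistency check: S_2/S_1 = 7·7 = 49 ≡ 5 = α_err ✓ (single-error assumption holds).
Step 4: error magnitude e = S_0/v_4 = S_0·∏_{j≠4}(α_4 − α_j) = 6·6 = 36 ≡ 3 (mod 11).
Step 5: correct position 4: c_4 = r_4 − e = 3 − 3 ≡ 0 (mod 11). Hence c = [8, 7, 9, 0, 10].
  Check: interpolating c through the α_i gives m(x) = 4 + 8·x (degree < 2) with m(α_i) = c_i for every i, so c is indeed a codeword.
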